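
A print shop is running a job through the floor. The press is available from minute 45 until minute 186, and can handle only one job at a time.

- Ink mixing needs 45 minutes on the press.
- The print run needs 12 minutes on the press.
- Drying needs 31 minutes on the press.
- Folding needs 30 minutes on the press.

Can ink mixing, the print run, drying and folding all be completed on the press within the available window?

Yes

The press window is 186 − 45 = 141 minutes.
Running back to back, the jobs need 45 + 12 + 31 + 30 = 118 minutes on the press.
Since 118 ≤ 141, they fit within the window.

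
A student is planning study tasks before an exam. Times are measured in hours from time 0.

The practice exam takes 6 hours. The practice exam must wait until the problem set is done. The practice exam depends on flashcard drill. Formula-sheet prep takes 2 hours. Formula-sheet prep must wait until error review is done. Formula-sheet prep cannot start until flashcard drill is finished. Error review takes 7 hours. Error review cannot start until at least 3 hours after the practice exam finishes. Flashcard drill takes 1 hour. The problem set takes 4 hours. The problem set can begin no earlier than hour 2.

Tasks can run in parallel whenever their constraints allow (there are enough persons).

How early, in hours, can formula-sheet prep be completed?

Nothing blocks flashcard drill, so it runs from hour 0 to hour 1.
After its own release at hour 2, the problem set can start at hour 2 and finishes at hour 6.
The practice exam has to wait for the problem set (finishes hour 6); flashcard drill (finishes hour 1). The latest of these is hour 6, so the practice exam runs hour 6 to 6 + 6 = hour 12.
Error review cannot begin until the practice exam (finishes hour 12, plus 3-hour gap → hour 15). It runs from hour 15 to 15 + 7 = hour 22.
Formula-sheet prep needs all of error review (finishes hour 22); flashcard drill (finishes hour 1). That puts its earliest start at hour 22; it finishes at 22 + 2 = hour 24.

24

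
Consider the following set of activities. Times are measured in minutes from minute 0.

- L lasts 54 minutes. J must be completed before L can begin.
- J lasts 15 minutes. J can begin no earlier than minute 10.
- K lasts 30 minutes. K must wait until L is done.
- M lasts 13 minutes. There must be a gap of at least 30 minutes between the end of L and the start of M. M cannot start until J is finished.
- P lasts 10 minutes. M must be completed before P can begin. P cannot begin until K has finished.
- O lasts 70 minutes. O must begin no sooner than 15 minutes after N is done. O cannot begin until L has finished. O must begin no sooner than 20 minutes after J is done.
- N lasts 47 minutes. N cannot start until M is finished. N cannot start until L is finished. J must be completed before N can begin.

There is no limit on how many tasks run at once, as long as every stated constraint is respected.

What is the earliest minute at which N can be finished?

J waits on its own release at minute 10, so it starts at minute 10 and finishes at 10 + 15 = minute 25.
After J (finishes minute 25), L can start at minute 25 and finishes at minute 79.
M needs all of L (finishes minute 79, plus 30-minute gap → minute 109); J (finishes minute 25). That puts its earliest start at minute 109; it finishes at 109 + 13 = minute 122.
N cannot start until M (finishes minute 122); L (finishes minute 79); J (finishes minute 25). The controlling bound is minute 122, so N finishes at 122 + 47 = minute 169.

169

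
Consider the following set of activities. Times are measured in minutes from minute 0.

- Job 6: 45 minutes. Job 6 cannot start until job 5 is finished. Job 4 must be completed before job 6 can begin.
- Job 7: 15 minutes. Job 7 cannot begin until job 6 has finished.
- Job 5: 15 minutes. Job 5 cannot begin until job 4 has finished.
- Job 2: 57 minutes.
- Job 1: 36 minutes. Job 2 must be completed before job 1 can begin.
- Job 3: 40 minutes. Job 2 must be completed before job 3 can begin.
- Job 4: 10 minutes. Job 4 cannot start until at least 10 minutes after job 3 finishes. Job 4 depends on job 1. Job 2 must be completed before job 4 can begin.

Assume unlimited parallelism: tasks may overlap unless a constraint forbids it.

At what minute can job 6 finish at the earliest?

177

Job 2 can start immediately at minute 0; it finishes at minute 57.
Job 3 cannot begin until job 2 (finishes minute 57). It runs from minute 57 to 57 + 40 = minute 97.
Job 1 cannot begin until job 2 (finishes minute 57). It runs from minute 57 to 57 + 36 = minute 93.
For job 4: job 3 (finishes minute 97, plus 10-minute gap → minute 107); job 1 (finishes minute 93); job 2 (finishes minute 57). Taking the maximum gives a start of minute 107, and it finishes at 107 + 10 = minute 117.
Job 5 waits on job 4 (finishes minute 117), so it starts at minute 117 and finishes at 117 + 15 = minute 132.
Job 6 cannot start until job 5 (finishes minute 132); job 4 (finishes minute 117). The controlling bound is minute 132, so job 6 finishes at 132 + 45 = minute 177.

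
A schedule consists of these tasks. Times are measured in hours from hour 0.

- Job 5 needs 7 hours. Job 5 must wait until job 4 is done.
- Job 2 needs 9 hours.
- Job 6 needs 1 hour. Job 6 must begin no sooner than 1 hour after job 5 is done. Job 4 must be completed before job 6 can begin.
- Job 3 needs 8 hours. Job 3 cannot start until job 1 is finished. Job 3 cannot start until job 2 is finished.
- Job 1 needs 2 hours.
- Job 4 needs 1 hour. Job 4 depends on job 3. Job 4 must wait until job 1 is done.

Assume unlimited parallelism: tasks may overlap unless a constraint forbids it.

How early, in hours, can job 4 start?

17

Job 2 has no prerequisites, so it starts at hour 0 and finishes at hour 9.
Job 1 has no prerequisites, so it starts at hour 0 and finishes at hour 2.
Job 3 cannot start until job 1 (finishes hour 2); job 2 (finishes hour 9). The controlling bound is hour 9, so job 3 finishes at 9 + 8 = hour 17.
Job 4 waits on job 3 (finishes hour 17); job 1 (finishes hour 2). The latest of these is hour 17, which is the earliest job 4 can start.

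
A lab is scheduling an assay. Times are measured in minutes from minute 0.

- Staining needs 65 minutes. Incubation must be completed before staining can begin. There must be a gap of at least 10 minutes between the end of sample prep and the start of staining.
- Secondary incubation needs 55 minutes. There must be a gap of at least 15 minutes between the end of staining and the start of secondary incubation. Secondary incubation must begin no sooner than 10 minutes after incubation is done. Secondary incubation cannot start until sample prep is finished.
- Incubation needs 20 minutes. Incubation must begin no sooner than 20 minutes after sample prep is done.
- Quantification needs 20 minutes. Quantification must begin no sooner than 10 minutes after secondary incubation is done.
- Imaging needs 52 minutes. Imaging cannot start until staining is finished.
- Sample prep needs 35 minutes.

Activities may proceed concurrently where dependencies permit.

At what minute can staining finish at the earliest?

140

Sample prep has no prerequisites, so it starts at minute 0 and finishes at minute 35.
Incubation waits on sample prep (finishes minute 35, plus 20-minute gap → minute 55), so it starts at minute 55 and finishes at 55 + 20 = minute 75.
Staining cannot start until incubation (finishes minute 75); sample prep (finishes minute 35, plus 10-minute gap → minute 45). The controlling bound is minute 75, so staining finishes at 75 + 65 = minute 140.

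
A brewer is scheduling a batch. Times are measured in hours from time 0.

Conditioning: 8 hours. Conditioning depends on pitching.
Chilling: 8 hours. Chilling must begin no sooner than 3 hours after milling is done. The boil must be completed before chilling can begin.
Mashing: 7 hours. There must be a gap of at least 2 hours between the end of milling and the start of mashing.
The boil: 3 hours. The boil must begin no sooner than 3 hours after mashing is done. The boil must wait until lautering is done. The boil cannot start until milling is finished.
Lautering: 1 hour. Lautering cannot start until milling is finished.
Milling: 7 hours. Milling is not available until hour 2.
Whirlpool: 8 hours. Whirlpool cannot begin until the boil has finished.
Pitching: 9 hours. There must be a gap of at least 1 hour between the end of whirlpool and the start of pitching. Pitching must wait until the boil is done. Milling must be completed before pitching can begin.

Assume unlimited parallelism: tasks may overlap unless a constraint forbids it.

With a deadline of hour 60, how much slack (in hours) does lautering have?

21

Milling waits on its own release at hour 2, so it starts at hour 2 and finishes at 2 + 7 = hour 9.
Lautering cannot begin until milling (finishes hour 9). It runs from hour 9 to 9 + 1 = hour 10.

Working backward from the deadline:
Conditioning must finish by hour 60; it takes 8 hours, so it must start by 60 − 8 = hour 52.
Pitching must finish before conditioning (must start by hour 52). With a 9-hour duration, pitching must start by 52 − 9 = hour 43.
Since pitching (must start by hour 43, minus 1-hour gap → hour 42) depends on it, whirlpool must finish by hour 42. Backing off its 8-hour duration gives a latest start of hour 34.
Nothing follows chilling; the deadline of hour 60 is its only limit. It must start by 60 − 8 = hour 52.
The boil has several dependents: whirlpool (must start by hour 34); chilling (must start by hour 52); pitching (must start by hour 43). The earliest of those limits is hour 34, so the boil must start by 34 − 3 = hour 31.
Lautering must finish before the boil (must start by hour 31). With a 1-hour duration, lautering must start by 31 − 1 = hour 30.
So lautering can start as early as hour 9 and as late as hour 30, giving 30 − 9 = 21 hours of slack.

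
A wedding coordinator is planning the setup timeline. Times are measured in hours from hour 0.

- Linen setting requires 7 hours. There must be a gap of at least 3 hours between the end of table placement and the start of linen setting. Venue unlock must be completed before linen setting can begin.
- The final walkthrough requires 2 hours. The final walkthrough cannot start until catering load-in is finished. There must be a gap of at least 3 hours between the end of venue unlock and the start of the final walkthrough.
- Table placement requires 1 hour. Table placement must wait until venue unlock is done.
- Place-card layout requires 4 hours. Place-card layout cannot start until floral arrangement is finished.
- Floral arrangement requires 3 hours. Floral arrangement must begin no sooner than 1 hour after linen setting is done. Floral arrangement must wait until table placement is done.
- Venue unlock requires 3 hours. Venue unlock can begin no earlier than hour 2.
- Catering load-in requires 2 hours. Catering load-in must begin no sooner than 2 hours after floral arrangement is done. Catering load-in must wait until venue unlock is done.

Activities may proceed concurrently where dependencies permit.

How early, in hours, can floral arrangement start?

17

Venue unlock waits on its own release at hour 2, so it starts at hour 2 and finishes at 2 + 3 = hour 5.
Table placement waits on venue unlock (finishes hour 5), so it starts at hour 5 and finishes at 5 + 1 = hour 6.
Linen setting needs all of table placement (finishes hour 6, plus 3-hour gap → hour 9); venue unlock (finishes hour 5). That puts its earliest start at hour 9; it finishes at 9 + 7 = hour 16.
Floral arrangement waits on linen setting (finishes hour 16, plus 1-hour gap → hour 17); table placement (finishes hour 6). The latest of these is hour 17, which is the earliest floral arrangement can start.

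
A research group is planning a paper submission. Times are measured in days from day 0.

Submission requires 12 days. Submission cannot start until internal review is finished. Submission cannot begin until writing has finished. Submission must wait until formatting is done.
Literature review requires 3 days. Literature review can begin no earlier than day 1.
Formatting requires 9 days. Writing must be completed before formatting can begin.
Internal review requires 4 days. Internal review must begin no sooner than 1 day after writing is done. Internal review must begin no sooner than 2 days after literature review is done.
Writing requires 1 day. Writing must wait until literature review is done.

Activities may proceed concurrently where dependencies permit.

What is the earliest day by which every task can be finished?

26

After its own release at day 1, literature review can start at day 1 and finishes at day 4.
Writing cannot begin until literature review (finishes day 4). It runs from day 4 to 4 + 1 = day 5.
Formatting waits on writing (finishes day 5), so it starts at day 5 and finishes at 5 + 9 = day 14.
Internal review cannot start until writing (finishes day 5, plus 1-day gap → day 6); literature review (finishes day 4, plus 2-day gap → day 6). The controlling bound is day 6, so internal review finishes at 6 + 4 = day 10.
Submission needs all of internal review (finishes day 10); writing (finishes day 5); formatting (finishes day 14). That puts its earliest start at day 14; it finishes at 14 + 12 = day 26.
All tasks are finished once the last one completes. Finish times: Literature review at 4, Writing at 5, Internal review at 10, Formatting at 14, Submission at 26. The latest is day 26.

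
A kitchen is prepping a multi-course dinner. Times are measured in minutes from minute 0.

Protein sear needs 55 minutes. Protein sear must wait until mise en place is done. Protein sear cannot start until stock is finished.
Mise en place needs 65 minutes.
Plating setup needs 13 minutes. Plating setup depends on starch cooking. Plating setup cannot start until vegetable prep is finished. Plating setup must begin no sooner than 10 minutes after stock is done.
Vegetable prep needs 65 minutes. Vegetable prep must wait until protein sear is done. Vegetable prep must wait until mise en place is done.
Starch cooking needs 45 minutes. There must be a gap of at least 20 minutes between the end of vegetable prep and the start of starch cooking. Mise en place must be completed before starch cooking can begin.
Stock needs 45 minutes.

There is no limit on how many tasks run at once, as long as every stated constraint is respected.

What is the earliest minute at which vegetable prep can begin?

Stock can start immediately at minute 0; it finishes at minute 45.
Mise en place can start immediately at minute 0; it finishes at minute 65.
Protein sear needs all of mise en place (finishes minute 65); stock (finishes minute 45). That puts its earliest start at minute 65; it finishes at 65 + 55 = minute 120.
Vegetable prep waits on protein sear (finishes minute 120); mise en place (finishes minute 65). The latest of these is minute 120, which is the earliest vegetable prep can start.

120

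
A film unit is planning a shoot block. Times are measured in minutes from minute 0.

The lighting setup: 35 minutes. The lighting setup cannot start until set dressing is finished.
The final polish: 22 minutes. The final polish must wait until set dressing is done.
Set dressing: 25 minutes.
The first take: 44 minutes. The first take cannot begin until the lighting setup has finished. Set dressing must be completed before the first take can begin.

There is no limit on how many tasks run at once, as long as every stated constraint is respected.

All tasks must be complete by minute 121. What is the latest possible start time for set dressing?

Nothing follows the first take; the deadline of minute 121 is its only limit. It must start by 121 − 44 = minute 77.
The lighting setup feeds into the first take (must start by minute 77); so the lighting setup must finish by minute 77 and therefore start by minute 42.
The final polish has no dependents, so it just needs to finish by minute 121. Starting by 121 − 22 = minute 99 achieves that.
Set dressing has several dependents: the lighting setup (must start by minute 42); the final polish (must start by minute 99); the first take (must start by minute 77). The earliest of those limits is minute 42, so set dressing must start by 42 − 25 = minute 17.

17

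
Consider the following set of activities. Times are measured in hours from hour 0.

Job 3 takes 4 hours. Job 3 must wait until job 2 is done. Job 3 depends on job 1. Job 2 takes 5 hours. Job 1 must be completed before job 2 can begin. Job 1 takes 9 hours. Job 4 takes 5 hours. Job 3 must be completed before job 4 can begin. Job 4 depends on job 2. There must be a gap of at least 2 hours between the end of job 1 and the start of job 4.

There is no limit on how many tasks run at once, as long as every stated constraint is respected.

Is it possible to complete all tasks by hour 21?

Nothing blocks job 1, so it runs from hour 0 to hour 9.
Job 2 cannot begin until job 1 (finishes hour 9). It runs from hour 9 to 9 + 5 = hour 14.
For job 3: job 2 (finishes hour 14); job 1 (finishes hour 9). Taking the maximum gives a start of hour 14, and it finishes at 14 + 4 = hour 18.
For job 4: job 3 (finishes hour 18); job 2 (finishes hour 14); job 1 (finishes hour 9, plus 2-hour gap → hour 11). Taking the maximum gives a start of hour 18, and it finishes at 18 + 5 = hour 23.
The earliest everything can be done is hour 23, which is after the deadline of 21, so it is not possible.

No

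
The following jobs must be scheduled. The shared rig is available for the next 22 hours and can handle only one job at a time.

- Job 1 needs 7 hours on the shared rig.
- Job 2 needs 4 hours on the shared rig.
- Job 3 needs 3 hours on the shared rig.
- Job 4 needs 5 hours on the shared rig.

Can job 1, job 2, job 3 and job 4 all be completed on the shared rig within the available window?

Yes

Running back to back, the jobs need 7 + 4 + 3 + 5 = 19 hours on the shared rig.
Since 19 ≤ 22, they fit within the window.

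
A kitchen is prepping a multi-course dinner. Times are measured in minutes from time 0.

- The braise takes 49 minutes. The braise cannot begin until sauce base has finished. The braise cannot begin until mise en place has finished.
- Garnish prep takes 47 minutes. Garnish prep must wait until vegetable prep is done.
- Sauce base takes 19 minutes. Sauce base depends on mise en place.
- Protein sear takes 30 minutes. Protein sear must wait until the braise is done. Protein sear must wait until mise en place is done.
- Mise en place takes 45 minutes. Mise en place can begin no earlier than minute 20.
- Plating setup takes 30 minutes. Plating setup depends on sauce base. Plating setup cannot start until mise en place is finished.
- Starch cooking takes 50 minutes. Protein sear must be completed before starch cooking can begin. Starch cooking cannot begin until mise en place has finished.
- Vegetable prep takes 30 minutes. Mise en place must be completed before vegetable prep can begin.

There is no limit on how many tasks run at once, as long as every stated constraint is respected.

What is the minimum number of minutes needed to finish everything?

After its own release at minute 20, mise en place can start at minute 20 and finishes at minute 65.
After mise en place (finishes minute 65), vegetable prep can start at minute 65 and finishes at minute 95.
Garnish prep cannot begin until vegetable prep (finishes minute 95). It runs from minute 95 to 95 + 47 = minute 142.
Sauce base cannot begin until mise en place (finishes minute 65). It runs from minute 65 to 65 + 19 = minute 84.
Plating setup has to wait for sauce base (finishes minute 84); mise en place (finishes minute 65). The latest of these is minute 84, so plating setup runs minute 84 to 84 + 30 = minute 114.
For the braise: sauce base (finishes minute 84); mise en place (finishes minute 65). Taking the maximum gives a start of minute 84, and it finishes at 84 + 49 = minute 133.
For protein sear: the braise (finishes minute 133); mise en place (finishes minute 65). Taking the maximum gives a start of minute 133, and it finishes at 133 + 30 = minute 163.
Starch cooking has to wait for protein sear (finishes minute 163); mise en place (finishes minute 65). The latest of these is minute 163, so starch cooking runs minute 163 to 163 + 50 = minute 213.
All tasks are finished once the last one completes. Finish times: Mise en place at 65, Sauce base at 84, The braise at 133, Protein sear at 163, Vegetable prep at 95, Starch cooking at 213, Plating setup at 114, Garnish prep at 142. The latest is minute 213.

213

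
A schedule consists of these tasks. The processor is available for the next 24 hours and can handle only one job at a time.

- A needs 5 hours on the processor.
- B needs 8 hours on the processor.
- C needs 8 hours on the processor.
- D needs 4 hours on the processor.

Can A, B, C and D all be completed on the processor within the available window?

Running back to back, the jobs need 5 + 8 + 8 + 4 = 25 hours on the processor.
Since 25 > 24, they cannot all fit.

No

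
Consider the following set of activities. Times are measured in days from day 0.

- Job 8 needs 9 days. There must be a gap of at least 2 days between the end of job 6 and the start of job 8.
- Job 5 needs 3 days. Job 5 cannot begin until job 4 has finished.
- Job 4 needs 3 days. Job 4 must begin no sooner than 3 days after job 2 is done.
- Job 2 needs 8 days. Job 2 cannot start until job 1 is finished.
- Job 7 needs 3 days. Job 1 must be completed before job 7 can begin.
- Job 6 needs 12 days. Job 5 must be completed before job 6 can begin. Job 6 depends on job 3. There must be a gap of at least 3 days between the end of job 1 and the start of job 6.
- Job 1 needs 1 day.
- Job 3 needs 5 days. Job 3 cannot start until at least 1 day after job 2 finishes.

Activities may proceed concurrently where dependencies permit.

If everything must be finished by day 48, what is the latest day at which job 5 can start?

22

To finish by day 48, job 8 (duration 9) must start no later than day 39.
Since job 8 (must start by day 39, minus 2-day gap → day 37) depends on it, job 6 must finish by day 37. Backing off its 12-day duration gives a latest start of day 25.
Job 5 has to be done before job 6 (must start by day 25). That means finishing by day 25, i.e. starting by 25 − 3 = day 22.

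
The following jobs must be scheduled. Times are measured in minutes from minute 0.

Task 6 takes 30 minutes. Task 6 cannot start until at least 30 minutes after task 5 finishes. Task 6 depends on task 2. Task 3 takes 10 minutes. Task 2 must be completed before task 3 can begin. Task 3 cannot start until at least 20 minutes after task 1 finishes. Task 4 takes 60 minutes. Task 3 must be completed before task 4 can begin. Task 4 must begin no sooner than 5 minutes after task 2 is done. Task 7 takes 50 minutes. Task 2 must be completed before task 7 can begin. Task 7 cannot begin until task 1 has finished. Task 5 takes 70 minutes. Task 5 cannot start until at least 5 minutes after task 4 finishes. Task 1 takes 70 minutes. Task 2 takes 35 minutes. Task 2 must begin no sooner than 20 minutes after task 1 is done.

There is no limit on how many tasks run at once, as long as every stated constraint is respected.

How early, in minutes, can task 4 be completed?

195

Task 1 can start immediately at minute 0; it finishes at minute 70.
After task 1 (finishes minute 70, plus 20-minute gap → minute 90), task 2 can start at minute 90 and finishes at minute 125.
For task 3: task 2 (finishes minute 125); task 1 (finishes minute 70, plus 20-minute gap → minute 90). Taking the maximum gives a start of minute 125, and it finishes at 125 + 10 = minute 135.
Task 4 cannot start until task 3 (finishes minute 135); task 2 (finishes minute 125, plus 5-minute gap → minute 130). The controlling bound is minute 135, so task 4 finishes at 135 + 60 = minute 195.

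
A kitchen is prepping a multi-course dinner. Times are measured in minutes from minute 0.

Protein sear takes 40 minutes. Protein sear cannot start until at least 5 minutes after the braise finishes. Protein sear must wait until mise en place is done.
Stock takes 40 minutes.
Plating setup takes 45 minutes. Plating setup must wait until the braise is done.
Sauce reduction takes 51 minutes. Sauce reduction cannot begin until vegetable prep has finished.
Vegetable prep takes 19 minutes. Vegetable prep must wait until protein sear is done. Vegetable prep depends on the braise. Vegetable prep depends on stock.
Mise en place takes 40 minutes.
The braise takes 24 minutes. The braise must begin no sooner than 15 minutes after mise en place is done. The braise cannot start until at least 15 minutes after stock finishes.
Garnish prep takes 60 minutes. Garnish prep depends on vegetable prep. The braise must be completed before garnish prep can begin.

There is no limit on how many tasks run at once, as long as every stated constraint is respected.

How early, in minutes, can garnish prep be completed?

Stock can start immediately at minute 0; it finishes at minute 40.
Mise en place has no prerequisites, so it starts at minute 0 and finishes at minute 40.
The braise has to wait for mise en place (finishes minute 40, plus 15-minute gap → minute 55); stock (finishes minute 40, plus 15-minute gap → minute 55). The latest of these is minute 55, so the braise runs minute 55 to 55 + 24 = minute 79.
Protein sear needs all of the braise (finishes minute 79, plus 5-minute gap → minute 84); mise en place (finishes minute 40). That puts its earliest start at minute 84; it finishes at 84 + 40 = minute 124.
Vegetable prep has to wait for protein sear (finishes minute 124); the braise (finishes minute 79); stock (finishes minute 40). The latest of these is minute 124, so vegetable prep runs minute 124 to 124 + 19 = minute 143.
Garnish prep needs all of vegetable prep (finishes minute 143); the braise (finishes minute 79). That puts its earliest start at minute 143; it finishes at 143 + 60 = minute 203.

203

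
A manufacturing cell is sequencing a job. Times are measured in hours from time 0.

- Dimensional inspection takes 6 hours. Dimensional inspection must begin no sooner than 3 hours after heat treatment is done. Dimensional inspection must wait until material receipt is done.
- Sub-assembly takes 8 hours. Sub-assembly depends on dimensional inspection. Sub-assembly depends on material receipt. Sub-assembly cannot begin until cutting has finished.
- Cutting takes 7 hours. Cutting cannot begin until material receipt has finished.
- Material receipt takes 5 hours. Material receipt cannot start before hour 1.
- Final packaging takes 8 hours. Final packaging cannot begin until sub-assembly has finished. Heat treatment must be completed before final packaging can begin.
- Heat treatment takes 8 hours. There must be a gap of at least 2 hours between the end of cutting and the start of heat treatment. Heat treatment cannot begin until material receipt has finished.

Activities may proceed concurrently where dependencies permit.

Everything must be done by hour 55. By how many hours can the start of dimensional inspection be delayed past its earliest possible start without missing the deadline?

7

Material receipt cannot begin until its own release at hour 1. It runs from hour 1 to 1 + 5 = hour 6.
Cutting cannot begin until material receipt (finishes hour 6). It runs from hour 6 to 6 + 7 = hour 13.
For heat treatment: cutting (finishes hour 13, plus 2-hour gap → hour 15); material receipt (finishes hour 6). Taking the maximum gives a start of hour 15, and it finishes at 15 + 8 = hour 23.
Dimensional inspection has to wait for heat treatment (finishes hour 23, plus 3-hour gap → hour 26); material receipt (finishes hour 6). The latest of these is hour 26, so dimensional inspection runs hour 26 to 26 + 6 = hour 32.

Working backward from the deadline:
To finish by hour 55, final packaging (duration 8) must start no later than hour 47.
Sub-assembly has to be done before final packaging (must start by hour 47). That means finishing by hour 47, i.e. starting by 47 − 8 = hour 39.
Dimensional inspection feeds into sub-assembly (must start by hour 39); so dimensional inspection must finish by hour 39 and therefore start by hour 33.
So dimensional inspection can start as early as hour 26 and as late as hour 33, giving 33 − 26 = 7 hours of slack.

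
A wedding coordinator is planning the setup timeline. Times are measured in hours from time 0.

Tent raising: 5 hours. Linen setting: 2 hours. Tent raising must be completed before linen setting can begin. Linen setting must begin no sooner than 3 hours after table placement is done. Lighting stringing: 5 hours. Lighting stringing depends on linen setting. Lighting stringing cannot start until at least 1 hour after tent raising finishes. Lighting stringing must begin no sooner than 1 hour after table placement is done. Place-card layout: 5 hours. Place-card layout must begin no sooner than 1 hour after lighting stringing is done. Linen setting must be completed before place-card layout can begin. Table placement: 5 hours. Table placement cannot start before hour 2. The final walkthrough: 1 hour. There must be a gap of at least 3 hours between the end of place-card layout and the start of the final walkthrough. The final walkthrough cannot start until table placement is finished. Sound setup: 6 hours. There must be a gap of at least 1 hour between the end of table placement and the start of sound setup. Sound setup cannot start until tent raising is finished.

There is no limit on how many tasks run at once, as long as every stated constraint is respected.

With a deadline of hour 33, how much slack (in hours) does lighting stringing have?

6

Table placement waits on its own release at hour 2, so it starts at hour 2 and finishes at 2 + 5 = hour 7.
Nothing blocks tent raising, so it runs from hour 0 to hour 5.
For linen setting: tent raising (finishes hour 5); table placement (finishes hour 7, plus 3-hour gap → hour 10). Taking the maximum gives a start of hour 10, and it finishes at 10 + 2 = hour 12.
Lighting stringing has to wait for linen setting (finishes hour 12); tent raising (finishes hour 5, plus 1-hour gap → hour 6); table placement (finishes hour 7, plus 1-hour gap → hour 8). The latest of these is hour 12, so lighting stringing runs hour 12 to 12 + 5 = hour 17.

Working backward from the deadline:
Nothing follows the final walkthrough; the deadline of hour 33 is its only limit. It must start by 33 − 1 = hour 32.
Since the final walkthrough (must start by hour 32, minus 3-hour gap → hour 29) depends on it, place-card layout must finish by hour 29. Backing off its 5-hour duration gives a latest start of hour 24.
Lighting stringing has to be done before place-card layout (must start by hour 24, minus 1-hour gap → hour 23). That means finishing by hour 23, i.e. starting by 23 − 5 = hour 18.
So lighting stringing can start as early as hour 12 and as late as hour 18, giving 18 − 12 = 6 hours of slack.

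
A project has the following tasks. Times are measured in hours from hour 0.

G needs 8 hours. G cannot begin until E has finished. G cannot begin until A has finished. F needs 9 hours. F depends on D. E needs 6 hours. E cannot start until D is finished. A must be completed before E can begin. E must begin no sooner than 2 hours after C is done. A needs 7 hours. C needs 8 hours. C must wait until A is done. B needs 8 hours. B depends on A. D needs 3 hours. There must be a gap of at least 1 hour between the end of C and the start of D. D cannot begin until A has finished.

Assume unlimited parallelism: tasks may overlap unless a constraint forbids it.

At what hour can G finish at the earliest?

A can start immediately at hour 0; it finishes at hour 7.
C waits on A (finishes hour 7), so it starts at hour 7 and finishes at 7 + 8 = hour 15.
D has to wait for C (finishes hour 15, plus 1-hour gap → hour 16); A (finishes hour 7). The latest of these is hour 16, so D runs hour 16 to 16 + 3 = hour 19.
E needs all of D (finishes hour 19); A (finishes hour 7); C (finishes hour 15, plus 2-hour gap → hour 17). That puts its earliest start at hour 19; it finishes at 19 + 6 = hour 25.
G needs all of E (finishes hour 25); A (finishes hour 7). That puts its earliest start at hour 25; it finishes at 25 + 8 = hour 33.

33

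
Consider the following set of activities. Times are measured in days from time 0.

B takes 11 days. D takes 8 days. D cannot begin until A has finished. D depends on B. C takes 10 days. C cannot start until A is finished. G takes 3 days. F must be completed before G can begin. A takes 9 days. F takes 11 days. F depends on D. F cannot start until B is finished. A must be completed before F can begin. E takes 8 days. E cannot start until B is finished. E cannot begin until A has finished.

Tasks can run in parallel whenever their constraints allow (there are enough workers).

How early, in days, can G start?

B has no prerequisites, so it starts at day 0 and finishes at day 11.
A has no prerequisites, so it starts at day 0 and finishes at day 9.
D needs all of A (finishes day 9); B (finishes day 11). That puts its earliest start at day 11; it finishes at 11 + 8 = day 19.
F has to wait for D (finishes day 19); B (finishes day 11); A (finishes day 9). The latest of these is day 19, so F runs day 19 to 19 + 11 = day 30.
G waits on F (finishes day 30), so the earliest it can start is day 30.

30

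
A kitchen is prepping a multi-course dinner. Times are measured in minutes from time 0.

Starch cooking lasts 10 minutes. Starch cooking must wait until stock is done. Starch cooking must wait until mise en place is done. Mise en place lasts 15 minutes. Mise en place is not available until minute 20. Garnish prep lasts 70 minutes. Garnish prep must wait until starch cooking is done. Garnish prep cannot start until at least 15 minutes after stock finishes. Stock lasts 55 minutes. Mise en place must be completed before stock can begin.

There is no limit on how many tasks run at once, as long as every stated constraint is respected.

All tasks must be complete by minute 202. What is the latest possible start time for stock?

Nothing follows garnish prep; the deadline of minute 202 is its only limit. It must start by 202 − 70 = minute 132.
Since garnish prep (must start by minute 132) depends on it, starch cooking must finish by minute 132. Backing off its 10-minute duration gives a latest start of minute 122.
For stock: starch cooking (must start by minute 122); garnish prep (must start by minute 132, minus 15-minute gap → minute 117). The most restrictive is minute 117; with a 55-minute duration, stock must start by minute 62.

62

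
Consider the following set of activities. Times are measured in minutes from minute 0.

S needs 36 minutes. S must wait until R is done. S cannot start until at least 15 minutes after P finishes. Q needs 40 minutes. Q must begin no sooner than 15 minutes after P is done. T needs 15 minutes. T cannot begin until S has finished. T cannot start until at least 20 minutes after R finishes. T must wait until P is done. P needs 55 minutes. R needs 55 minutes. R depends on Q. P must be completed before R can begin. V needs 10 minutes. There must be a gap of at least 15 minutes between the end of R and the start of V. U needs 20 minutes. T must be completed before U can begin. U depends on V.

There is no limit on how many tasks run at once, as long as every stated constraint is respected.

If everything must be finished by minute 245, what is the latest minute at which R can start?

U has no dependents, so it just needs to finish by minute 245. Starting by 245 − 20 = minute 225 achieves that.
Since U (must start by minute 225) depends on it, T must finish by minute 225. Backing off its 15-minute duration gives a latest start of minute 210.
Since T (must start by minute 210) depends on it, S must finish by minute 210. Backing off its 36-minute duration gives a latest start of minute 174.
V feeds into U (must start by minute 225); so V must finish by minute 225 and therefore start by minute 215.
R feeds S (must start by minute 174); T (must start by minute 210, minus 20-minute gap → minute 190); V (must start by minute 215, minus 15-minute gap → minute 200). Taking the minimum, R must finish by minute 174 and start by 174 − 55 = minute 119.

119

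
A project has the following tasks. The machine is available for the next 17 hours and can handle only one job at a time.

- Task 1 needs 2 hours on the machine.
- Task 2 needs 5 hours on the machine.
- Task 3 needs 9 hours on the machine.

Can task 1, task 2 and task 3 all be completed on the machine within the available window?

Running back to back, the jobs need 2 + 5 + 9 = 16 hours on the machine.
Since 16 ≤ 17, they fit within the window.

Yes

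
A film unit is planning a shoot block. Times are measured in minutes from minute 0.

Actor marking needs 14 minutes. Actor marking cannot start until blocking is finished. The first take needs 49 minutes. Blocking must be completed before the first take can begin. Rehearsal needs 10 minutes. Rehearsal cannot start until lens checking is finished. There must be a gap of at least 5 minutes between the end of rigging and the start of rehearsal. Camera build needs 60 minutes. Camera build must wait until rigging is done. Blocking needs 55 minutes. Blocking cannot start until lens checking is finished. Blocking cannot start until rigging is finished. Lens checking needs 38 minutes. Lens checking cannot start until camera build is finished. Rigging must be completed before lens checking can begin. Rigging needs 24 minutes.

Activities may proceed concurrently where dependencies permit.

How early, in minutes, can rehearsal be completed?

132

Rigging can start immediately at minute 0; it finishes at minute 24.
Camera build waits on rigging (finishes minute 24), so it starts at minute 24 and finishes at 24 + 60 = minute 84.
Lens checking cannot start until camera build (finishes minute 84); rigging (finishes minute 24). The controlling bound is minute 84, so lens checking finishes at 84 + 38 = minute 122.
Rehearsal has to wait for lens checking (finishes minute 122); rigging (finishes minute 24, plus 5-minute gap → minute 29). The latest of these is minute 122, so rehearsal runs minute 122 to 122 + 10 = minute 132.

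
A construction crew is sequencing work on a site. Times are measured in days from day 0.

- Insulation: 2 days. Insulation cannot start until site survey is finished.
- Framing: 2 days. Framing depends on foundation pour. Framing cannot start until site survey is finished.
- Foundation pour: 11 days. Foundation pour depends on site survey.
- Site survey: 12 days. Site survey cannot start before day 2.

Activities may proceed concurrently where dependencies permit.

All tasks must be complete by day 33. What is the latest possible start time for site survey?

8

Framing has no dependents, so it just needs to finish by day 33. Starting by 33 − 2 = day 31 achieves that.
Foundation pour feeds into framing (must start by day 31); so foundation pour must finish by day 31 and therefore start by day 20.
Insulation must finish by day 33; it takes 2 days, so it must start by 33 − 2 = day 31.
Site survey feeds foundation pour (must start by day 20); framing (must start by day 31); insulation (must start by day 31). Taking the minimum, site survey must finish by day 20 and start by 20 − 12 = day 8.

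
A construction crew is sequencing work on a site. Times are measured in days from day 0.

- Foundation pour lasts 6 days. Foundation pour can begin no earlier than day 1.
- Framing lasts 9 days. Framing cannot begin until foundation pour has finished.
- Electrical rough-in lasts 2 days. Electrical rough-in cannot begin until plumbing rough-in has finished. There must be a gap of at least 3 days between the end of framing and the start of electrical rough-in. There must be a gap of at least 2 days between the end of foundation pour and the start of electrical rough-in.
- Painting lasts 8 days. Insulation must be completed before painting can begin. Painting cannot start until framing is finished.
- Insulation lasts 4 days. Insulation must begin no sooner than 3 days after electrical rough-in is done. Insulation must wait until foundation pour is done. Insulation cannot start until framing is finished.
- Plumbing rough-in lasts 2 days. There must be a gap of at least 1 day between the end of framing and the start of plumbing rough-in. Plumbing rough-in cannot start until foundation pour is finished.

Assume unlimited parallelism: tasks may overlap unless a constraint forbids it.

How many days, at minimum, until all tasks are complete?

36

After its own release at day 1, foundation pour can start at day 1 and finishes at day 7.
Framing waits on foundation pour (finishes day 7), so it starts at day 7 and finishes at 7 + 9 = day 16.
Plumbing rough-in cannot start until framing (finishes day 16, plus 1-day gap → day 17); foundation pour (finishes day 7). The controlling bound is day 17, so plumbing rough-in finishes at 17 + 2 = day 19.
Electrical rough-in needs all of plumbing rough-in (finishes day 19); framing (finishes day 16, plus 3-day gap → day 19); foundation pour (finishes day 7, plus 2-day gap → day 9). That puts its earliest start at day 19; it finishes at 19 + 2 = day 21.
Insulation needs all of electrical rough-in (finishes day 21, plus 3-day gap → day 24); foundation pour (finishes day 7); framing (finishes day 16). That puts its earliest start at day 24; it finishes at 24 + 4 = day 28.
Painting needs all of insulation (finishes day 28); framing (finishes day 16). That puts its earliest start at day 28; it finishes at 28 + 8 = day 36.
All tasks are finished once the last one completes. Finish times: Foundation pour at 7, Framing at 16, Plumbing rough-in at 19, Electrical rough-in at 21, Insulation at 28, Painting at 36. The latest is day 36.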